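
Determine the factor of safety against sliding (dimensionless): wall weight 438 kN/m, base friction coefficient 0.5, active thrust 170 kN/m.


Resisting force = mu * W = 0.5 * 438 = 219.0 kN/m
FOS = Resisting / Driving = 219.0 / 170
= 1.2882 (dimensionless)

1.2882 (dimensionless)


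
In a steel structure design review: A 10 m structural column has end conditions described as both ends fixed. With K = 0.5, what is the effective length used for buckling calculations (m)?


L_eff = K * L
= 0.5 * 10
= 5.0 m

5.0 m


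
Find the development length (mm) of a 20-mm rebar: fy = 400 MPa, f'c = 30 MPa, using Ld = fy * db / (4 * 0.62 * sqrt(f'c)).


Ld = (fy * db) / (4 * 0.62 * sqrt(f'c))
= (400 * 20) / (4 * 0.62 * sqrt(30))
= 8000 / 13.5835
= 588.95 mm

588.95 mm


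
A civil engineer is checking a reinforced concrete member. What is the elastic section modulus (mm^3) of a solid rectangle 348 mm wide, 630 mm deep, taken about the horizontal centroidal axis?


S = b * h^2 / 6
= 348 * 630^2 / 6
= 348 * 396900 / 6
= 23020200.0 mm^3

23020200.0 mm^3


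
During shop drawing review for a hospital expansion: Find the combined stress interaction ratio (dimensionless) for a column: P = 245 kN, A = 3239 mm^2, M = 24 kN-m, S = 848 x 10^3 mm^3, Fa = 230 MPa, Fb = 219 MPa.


f_a = P / A = 245000.0 / 3239 = 75.6406 MPa
f_b = M / S = 24000000.0 / 848000.0 = 28.3019 MPa
Ratio = f_a / Fa + f_b / Fb
= 75.6406 / 230 + 28.3019 / 219
= 0.4581 (dimensionless)

0.4581 (dimensionless)


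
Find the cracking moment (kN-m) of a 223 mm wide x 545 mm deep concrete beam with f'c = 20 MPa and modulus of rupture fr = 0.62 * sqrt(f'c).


fr = 0.62 * sqrt(20) = 0.62 * 4.4721 = 2.7727 MPa
I = 223 * 545^3 / 12 = 3008244447.92 mm^4
y_t = 272.5 mm
M_cr = fr * I / y_t = 2.7727 * 3008244447.92 / 272.5 N-mm
= 30.6093 kN-m

30.6093 kN-m


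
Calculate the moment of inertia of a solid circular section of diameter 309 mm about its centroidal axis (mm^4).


r = d / 2 = 309 / 2 = 154.5 mm
I = pi * r^4 / 4 = pi * 154.5^4 / 4
= 447511104.58 mm^4

447511104.58 mm^4


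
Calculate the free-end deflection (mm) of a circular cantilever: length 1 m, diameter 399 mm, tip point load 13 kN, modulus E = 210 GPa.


I = pi * d^4 / 64 = pi * 399^4 / 64 = 1244117736.22 mm^4
L = 1000.0 mm, P = 13000.0 N, E = 210000.0 MPa
delta = P * L^3 / (3 * E * I)
= 13000.0 * 1000.0^3 / (3 * 210000.0 * 1244117736.22)
= 0.0166 mm

0.0166 mm


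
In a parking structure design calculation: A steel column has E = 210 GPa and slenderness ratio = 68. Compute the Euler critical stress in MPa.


sigma_cr = pi^2 * E / lambda^2
= 9.8696 * 210000.0 / 68^2
= 9.8696 * 210000.0 / 4624
= 448.2303 MPa

448.2303 MPa


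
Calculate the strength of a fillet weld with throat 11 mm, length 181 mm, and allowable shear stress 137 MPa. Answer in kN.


Strength = throat * length * allowable stress
= 11 * 181 * 137 N
= 272767 N
= 272.77 kN

272.77 kN


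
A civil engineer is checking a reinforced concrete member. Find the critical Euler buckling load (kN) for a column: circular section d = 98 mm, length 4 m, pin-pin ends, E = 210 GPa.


I = pi * d^4 / 64 = 4527664.12 mm^4
L = 4000.0 mm
P_cr = pi^2 * E * I / L^2
= 9.8696 * 210000.0 * 4527664.12 / 4000.0^2
= 586507.08 N = 586.5071 kN

586.5071 kN


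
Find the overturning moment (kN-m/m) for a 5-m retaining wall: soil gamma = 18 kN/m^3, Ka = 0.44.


Pa = 0.5 * Ka * gamma * H^2
= 0.5 * 0.44 * 18 * 5^2
= 99.0 kN/m
Arm = H / 3 = 5 / 3 = 1.6667 m
Mo = Pa * arm = Pa * H / 3 = 99.0 * 5 / 3 = 165.0 kN-m/m

165.0 kN-m/m


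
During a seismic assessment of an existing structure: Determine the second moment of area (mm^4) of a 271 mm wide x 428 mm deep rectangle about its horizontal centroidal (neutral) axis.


I = b * h^3 / 12
= 271 * 428^3 / 12
= 271 * 78402752 / 12
= 1770595482.67 mm^4

1770595482.67 mm^4


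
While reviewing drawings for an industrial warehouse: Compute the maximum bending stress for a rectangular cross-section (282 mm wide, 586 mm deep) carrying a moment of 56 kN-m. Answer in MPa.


I = b * h^3 / 12 = 282 * 586^3 / 12 = 4728906316.0 mm^4
y = h / 2 = 586 / 2 = 293.0 mm
M = 56 kN-m = 56000000.0 N-mm
sigma = M * y / I = 56000000.0 * 293.0 / 4728906316.0
= 3.47 MPa

3.47 MPa


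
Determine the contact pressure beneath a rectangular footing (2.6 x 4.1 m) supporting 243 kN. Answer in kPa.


A = 2.6 * 4.1 = 10.66 m^2
q = P / A = 243 / 10.66
= 22.7955 kPa

22.7955 kPa


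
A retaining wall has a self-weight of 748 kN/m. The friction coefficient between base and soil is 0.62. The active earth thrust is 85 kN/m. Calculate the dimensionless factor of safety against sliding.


Resisting force = mu * W = 0.62 * 748 = 463.76 kN/m
FOS = Resisting / Driving = 463.76 / 85
= 5.456 (dimensionless)

5.456 (dimensionless)


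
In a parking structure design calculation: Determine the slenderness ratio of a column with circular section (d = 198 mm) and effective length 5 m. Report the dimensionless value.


Radius of gyration r = d / 4 = 198 / 4 = 49.5 mm
L_eff = 5000.0 mm
Slenderness ratio = L / r = 5000.0 / 49.5 = 101.01 (dimensionless)

101.01 (dimensionless)


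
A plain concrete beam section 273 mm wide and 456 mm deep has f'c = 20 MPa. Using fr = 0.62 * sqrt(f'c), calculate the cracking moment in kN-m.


fr = 0.62 * sqrt(20) = 0.62 * 4.4721 = 2.7727 MPa
I = 273 * 456^3 / 12 = 2157128064.0 mm^4
y_t = 228.0 mm
M_cr = fr * I / y_t = 2.7727 * 2157128064.0 / 228.0 N-mm
= 26.233 kN-m

26.233 kN-m


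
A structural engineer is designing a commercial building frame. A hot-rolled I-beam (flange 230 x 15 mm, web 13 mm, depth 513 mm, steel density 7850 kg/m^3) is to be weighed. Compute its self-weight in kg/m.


A_flanges = 2 * 230 * 15 = 6900 mm^2
A_web = (513 - 2 * 15) * 13 = 6279 mm^2
A_total = 6900 + 6279 = 13179 mm^2 = 0.013179 m^2
Weight = rho * A = 7850 * 0.013179 = 103.4552 kg/m

103.4552 kg/m


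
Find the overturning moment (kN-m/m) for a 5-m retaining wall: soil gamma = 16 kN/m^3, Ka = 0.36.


Pa = 0.5 * Ka * gamma * H^2
= 0.5 * 0.36 * 16 * 5^2
= 72.0 kN/m
Arm = H / 3 = 5 / 3 = 1.6667 m
Mo = Pa * arm = Pa * H / 3 = 72.0 * 5 / 3 = 120.0 kN-m/m

120.0 kN-m/m


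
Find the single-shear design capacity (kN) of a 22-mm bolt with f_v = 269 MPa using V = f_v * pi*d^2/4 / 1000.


A = pi * d^2 / 4 = pi * 22^2 / 4 = 380.1327 mm^2
V = f_v * A / 1000 = 269 * 380.1327 / 1000
= 102.2557 kN

102.2557 kN


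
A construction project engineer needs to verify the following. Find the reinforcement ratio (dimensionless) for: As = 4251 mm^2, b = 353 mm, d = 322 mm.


rho = As / (b * d)
= 4251 / (353 * 322)
= 4251 / 113666
= 0.037399 (dimensionless)

0.037399 (dimensionless)


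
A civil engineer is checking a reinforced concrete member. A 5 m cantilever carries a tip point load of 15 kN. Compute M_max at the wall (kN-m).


For a cantilever with a point load at the free end:
M_max = P * L = 15 * 5 = 75 kN-m

75 kN-m


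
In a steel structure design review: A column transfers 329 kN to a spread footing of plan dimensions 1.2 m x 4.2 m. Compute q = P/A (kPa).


A = 1.2 * 4.2 = 5.04 m^2
q = P / A = 329 / 5.04
= 65.2778 kPa

65.2778 kPa


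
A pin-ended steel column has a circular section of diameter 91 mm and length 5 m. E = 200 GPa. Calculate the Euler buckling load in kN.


I = pi * d^4 / 64 = 3366165.53 mm^4
L = 5000.0 mm
P_cr = pi^2 * E * I / L^2
= 9.8696 * 200000.0 * 3366165.53 / 5000.0^2
= 265781.78 N = 265.7818 kN

265.7818 kN


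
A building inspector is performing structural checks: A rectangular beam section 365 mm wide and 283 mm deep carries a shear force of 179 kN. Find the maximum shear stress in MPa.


A = b * h = 365 * 283 = 103295 mm^2
V = 179 kN = 179000.0 N
tau_max = 1.5 * V / A = 1.5 * 179000.0 / 103295
= 2.5994 MPa

2.5994 MPa


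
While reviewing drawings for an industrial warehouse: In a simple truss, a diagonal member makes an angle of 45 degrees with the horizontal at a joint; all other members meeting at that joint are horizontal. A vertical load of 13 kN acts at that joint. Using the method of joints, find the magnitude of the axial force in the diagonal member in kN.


At the joint, only the diagonal has a vertical component, so vertical equilibrium gives:
F * sin(45) = 13
F = 13 / sin(45)
= 13 / 0.707107
= 18.38 kN

18.38 kN


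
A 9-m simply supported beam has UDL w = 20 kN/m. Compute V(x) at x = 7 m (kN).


R_A = w * L / 2 = 20 * 9 / 2 = 90.0 kN
V(x) = R_A - w * x = 90.0 - 20 * 7
= -50.0 kN

-50.0 kN


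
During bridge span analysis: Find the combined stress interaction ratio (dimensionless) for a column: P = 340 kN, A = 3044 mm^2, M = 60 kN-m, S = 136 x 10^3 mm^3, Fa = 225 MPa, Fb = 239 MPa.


f_a = P / A = 340000.0 / 3044 = 111.6951 MPa
f_b = M / S = 60000000.0 / 136000.0 = 441.1765 MPa
Ratio = f_a / Fa + f_b / Fb
= 111.6951 / 225 + 441.1765 / 239
= 2.3423 (dimensionless)

2.3423 (dimensionless)


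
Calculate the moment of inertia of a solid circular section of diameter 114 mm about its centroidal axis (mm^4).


r = d / 2 = 114 / 2 = 57.0 mm
I = pi * r^4 / 4 = pi * 57.0^4 / 4
= 8290663.8 mm^4

8290663.8 mm^4


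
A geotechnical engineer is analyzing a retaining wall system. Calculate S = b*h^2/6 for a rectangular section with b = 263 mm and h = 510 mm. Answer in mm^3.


S = b * h^2 / 6
= 263 * 510^2 / 6
= 263 * 260100 / 6
= 11401050.0 mm^3

11401050.0 mm^3


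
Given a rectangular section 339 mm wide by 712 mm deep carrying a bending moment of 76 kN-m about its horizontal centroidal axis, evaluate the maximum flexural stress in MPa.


I = b * h^3 / 12 = 339 * 712^3 / 12 = 10196671616.0 mm^4
y = h / 2 = 712 / 2 = 356.0 mm
M = 76 kN-m = 76000000.0 N-mm
sigma = M * y / I = 76000000.0 * 356.0 / 10196671616.0
= 2.65 MPa

2.65 MPa


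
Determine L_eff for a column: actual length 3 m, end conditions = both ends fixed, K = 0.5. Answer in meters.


L_eff = K * L
= 0.5 * 3
= 1.5 m

1.5 m


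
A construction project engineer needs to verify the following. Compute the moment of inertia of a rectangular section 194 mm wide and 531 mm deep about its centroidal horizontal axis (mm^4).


I = b * h^3 / 12
= 194 * 531^3 / 12
= 194 * 149721291 / 12
= 2420494204.5 mm^4

2420494204.5 mm^4


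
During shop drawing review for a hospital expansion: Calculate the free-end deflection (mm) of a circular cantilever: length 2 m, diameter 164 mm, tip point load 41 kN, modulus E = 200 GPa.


I = pi * d^4 / 64 = pi * 164^4 / 64 = 35509559.99 mm^4
L = 2000.0 mm, P = 41000.0 N, E = 200000.0 MPa
delta = P * L^3 / (3 * E * I)
= 41000.0 * 2000.0^3 / (3 * 200000.0 * 35509559.99)
= 15.3949 mm

15.3949 mm


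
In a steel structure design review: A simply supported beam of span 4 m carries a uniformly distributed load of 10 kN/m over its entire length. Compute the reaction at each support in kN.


Total load = w * L = 10 * 4 = 40 kN
By symmetry, each reaction R = total / 2 = 40 / 2 = 20.0 kN

20.0 kN


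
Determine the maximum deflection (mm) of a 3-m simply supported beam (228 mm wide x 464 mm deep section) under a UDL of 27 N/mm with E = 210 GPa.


I = 228 * 464^3 / 12 = 1898049536.0 mm^4
L = 3000.0 mm, w = 27 N/mm, E = 210000.0 MPa
delta = 5 * w * L^4 / (384 * E * I)
= 5 * 27 * 3000.0^4 / (384 * 210000.0 * 1898049536.0)
= 0.0714 mm

0.0714 mm


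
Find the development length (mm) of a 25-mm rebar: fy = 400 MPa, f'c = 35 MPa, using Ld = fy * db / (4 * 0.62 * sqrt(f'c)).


Ld = (fy * db) / (4 * 0.62 * sqrt(f'c))
= (400 * 25) / (4 * 0.62 * sqrt(35))
= 10000 / 14.6719
= 681.58 mm

681.58 mm


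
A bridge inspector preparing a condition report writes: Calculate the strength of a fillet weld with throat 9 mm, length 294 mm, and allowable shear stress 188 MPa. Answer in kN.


Strength = throat * length * allowable stress
= 9 * 294 * 188 N
= 497448 N
= 497.45 kN

497.45 kN


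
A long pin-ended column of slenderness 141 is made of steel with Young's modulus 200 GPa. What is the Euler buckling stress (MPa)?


sigma_cr = pi^2 * E / lambda^2
= 9.8696 * 200000.0 / 141^2
= 9.8696 * 200000.0 / 19881
= 99.2868 MPa

99.2868 MPa


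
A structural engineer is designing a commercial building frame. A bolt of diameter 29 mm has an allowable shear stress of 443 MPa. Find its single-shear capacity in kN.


A = pi * d^2 / 4 = pi * 29^2 / 4 = 660.5199 mm^2
V = f_v * A / 1000 = 443 * 660.5199 / 1000
= 292.6103 kN

292.6103 kN


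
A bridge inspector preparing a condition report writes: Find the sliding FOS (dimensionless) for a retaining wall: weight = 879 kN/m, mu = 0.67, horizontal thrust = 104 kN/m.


Resisting force = mu * W = 0.67 * 879 = 588.93 kN/m
FOS = Resisting / Driving = 588.93 / 104
= 5.6628 (dimensionless)

5.6628 (dimensionless)


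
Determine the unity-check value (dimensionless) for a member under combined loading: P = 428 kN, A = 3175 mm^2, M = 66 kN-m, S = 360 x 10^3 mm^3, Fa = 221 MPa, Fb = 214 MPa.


f_a = P / A = 428000.0 / 3175 = 134.8031 MPa
f_b = M / S = 66000000.0 / 360000.0 = 183.3333 MPa
Ratio = f_a / Fa + f_b / Fb
= 134.8031 / 221 + 183.3333 / 214
= 1.4667 (dimensionless)

1.4667 (dimensionless)


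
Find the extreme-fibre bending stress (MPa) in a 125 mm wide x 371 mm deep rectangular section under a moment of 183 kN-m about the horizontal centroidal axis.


I = b * h^3 / 12 = 125 * 371^3 / 12 = 531925114.58 mm^4
y = h / 2 = 371 / 2 = 185.5 mm
M = 183 kN-m = 183000000.0 N-mm
sigma = M * y / I = 183000000.0 * 185.5 / 531925114.58
= 63.82 MPa

63.82 MPa


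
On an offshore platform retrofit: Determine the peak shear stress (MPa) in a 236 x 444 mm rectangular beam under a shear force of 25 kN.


A = b * h = 236 * 444 = 104784 mm^2
V = 25 kN = 25000.0 N
tau_max = 1.5 * V / A = 1.5 * 25000.0 / 104784
= 0.3579 MPa

0.3579 MPa


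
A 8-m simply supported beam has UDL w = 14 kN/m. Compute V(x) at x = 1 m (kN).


R_A = w * L / 2 = 14 * 8 / 2 = 56.0 kN
V(x) = R_A - w * x = 56.0 - 14 * 1
= 42.0 kN

42.0 kN


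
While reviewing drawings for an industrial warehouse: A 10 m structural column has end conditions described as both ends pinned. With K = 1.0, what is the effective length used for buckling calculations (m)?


L_eff = K * L
= 1.0 * 10
= 10.0 m

10.0 m


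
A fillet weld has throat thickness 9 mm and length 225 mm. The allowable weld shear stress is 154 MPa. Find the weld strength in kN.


Strength = throat * length * allowable stress
= 9 * 225 * 154 N
= 311850 N
= 311.85 kN

311.85 kN


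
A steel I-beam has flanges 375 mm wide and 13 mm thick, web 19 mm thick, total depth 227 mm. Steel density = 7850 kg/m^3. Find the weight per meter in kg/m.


A_flanges = 2 * 375 * 13 = 9750 mm^2
A_web = (227 - 2 * 13) * 19 = 3819 mm^2
A_total = 9750 + 3819 = 13569 mm^2 = 0.013569 m^2
Weight = rho * A = 7850 * 0.013569 = 106.5166 kg/m

106.5166 kg/m


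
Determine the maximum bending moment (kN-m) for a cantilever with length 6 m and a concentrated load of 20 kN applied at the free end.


For a cantilever with a point load at the free end:
M_max = P * L = 20 * 6 = 120 kN-m

120 kN-m


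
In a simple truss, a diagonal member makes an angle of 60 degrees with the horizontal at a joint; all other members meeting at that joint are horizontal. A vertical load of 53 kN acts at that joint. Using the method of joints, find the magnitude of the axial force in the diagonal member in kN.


At the joint, only the diagonal has a vertical component, so vertical equilibrium gives:
F * sin(60) = 53
F = 53 / sin(60)
= 53 / 0.866025
= 61.2 kN

61.2 kN


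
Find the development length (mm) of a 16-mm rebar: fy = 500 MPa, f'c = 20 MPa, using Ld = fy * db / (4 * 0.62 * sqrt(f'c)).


Ld = (fy * db) / (4 * 0.62 * sqrt(f'c))
= (500 * 16) / (4 * 0.62 * sqrt(20))
= 8000 / 11.0909
= 721.31 mm

721.31 mm


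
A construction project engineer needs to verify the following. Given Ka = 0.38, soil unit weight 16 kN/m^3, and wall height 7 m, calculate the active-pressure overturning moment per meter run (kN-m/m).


Pa = 0.5 * Ka * gamma * H^2
= 0.5 * 0.38 * 16 * 7^2
= 148.96 kN/m
Arm = H / 3 = 7 / 3 = 2.3333 m
Mo = Pa * arm = Pa * H / 3 = 148.96 * 7 / 3 = 347.5733 kN-m/m

347.5733 kN-m/m


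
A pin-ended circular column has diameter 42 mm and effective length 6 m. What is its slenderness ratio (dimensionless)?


Radius of gyration r = d / 4 = 42 / 4 = 10.5 mm
L_eff = 6000.0 mm
Slenderness ratio = L / r = 6000.0 / 10.5 = 571.43 (dimensionless)

571.43 (dimensionless)


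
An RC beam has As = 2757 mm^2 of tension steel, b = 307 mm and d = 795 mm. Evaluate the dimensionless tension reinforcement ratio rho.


rho = As / (b * d)
= 2757 / (307 * 795)
= 2757 / 244065
= 0.011296 (dimensionless)

0.011296 (dimensionless)


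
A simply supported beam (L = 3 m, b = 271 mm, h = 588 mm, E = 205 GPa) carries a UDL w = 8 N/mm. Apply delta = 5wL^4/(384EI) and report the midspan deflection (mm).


I = 271 * 588^3 / 12 = 4591134576.0 mm^4
L = 3000.0 mm, w = 8 N/mm, E = 205000.0 MPa
delta = 5 * w * L^4 / (384 * E * I)
= 5 * 8 * 3000.0^4 / (384 * 205000.0 * 4591134576.0)
= 0.009 mm

0.009 mm


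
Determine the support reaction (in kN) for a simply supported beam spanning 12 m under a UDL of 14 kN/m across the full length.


Total load = w * L = 14 * 12 = 168 kN
By symmetry, each reaction R = total / 2 = 168 / 2 = 84.0 kN

84.0 kN


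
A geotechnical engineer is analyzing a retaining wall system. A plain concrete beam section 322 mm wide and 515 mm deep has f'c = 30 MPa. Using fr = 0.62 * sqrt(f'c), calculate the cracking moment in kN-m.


fr = 0.62 * sqrt(30) = 0.62 * 5.4772 = 3.3959 MPa
I = 322 * 515^3 / 12 = 3665188479.17 mm^4
y_t = 257.5 mm
M_cr = fr * I / y_t = 3.3959 * 3665188479.17 / 257.5 N-mm
= 48.3361 kN-m

48.3361 kN-m


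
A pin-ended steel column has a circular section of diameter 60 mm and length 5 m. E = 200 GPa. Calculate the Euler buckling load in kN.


I = pi * d^4 / 64 = 636172.51 mm^4
L = 5000.0 mm
P_cr = pi^2 * E * I / L^2
= 9.8696 * 200000.0 * 636172.51 / 5000.0^2
= 50230.17 N = 50.2302 kN

50.2302 kN


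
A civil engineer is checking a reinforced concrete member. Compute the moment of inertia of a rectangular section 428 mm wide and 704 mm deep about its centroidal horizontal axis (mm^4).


I = b * h^3 / 12
= 428 * 704^3 / 12
= 428 * 348913664 / 12
= 12444587349.33 mm^4

12444587349.33 mm^4


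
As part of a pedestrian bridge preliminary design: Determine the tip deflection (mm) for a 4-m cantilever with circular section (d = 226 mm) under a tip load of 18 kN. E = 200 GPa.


I = pi * d^4 / 64 = pi * 226^4 / 64 = 128057097.88 mm^4
L = 4000.0 mm, P = 18000.0 N, E = 200000.0 MPa
delta = P * L^3 / (3 * E * I)
= 18000.0 * 4000.0^3 / (3 * 200000.0 * 128057097.88)
= 14.9933 mm

14.9933 mm


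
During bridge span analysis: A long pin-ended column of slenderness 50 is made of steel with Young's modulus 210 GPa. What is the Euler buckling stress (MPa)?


sigma_cr = pi^2 * E / lambda^2
= 9.8696 * 210000.0 / 50^2
= 9.8696 * 210000.0 / 2500
= 829.0468 MPa

829.0468 MPa


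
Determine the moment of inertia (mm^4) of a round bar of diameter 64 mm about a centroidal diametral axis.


r = d / 2 = 64 / 2 = 32.0 mm
I = pi * r^4 / 4 = pi * 32.0^4 / 4
= 823549.66 mm^4

823549.66 mm^4


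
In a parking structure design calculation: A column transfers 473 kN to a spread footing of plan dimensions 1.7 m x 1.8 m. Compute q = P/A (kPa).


A = 1.7 * 1.8 = 3.06 m^2
q = P / A = 473 / 3.06
= 154.5752 kPa

154.5752 kPa


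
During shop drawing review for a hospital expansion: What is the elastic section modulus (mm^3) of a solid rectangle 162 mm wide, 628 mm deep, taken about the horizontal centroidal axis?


S = b * h^2 / 6
= 162 * 628^2 / 6
= 162 * 394384 / 6
= 10648368.0 mm^3

10648368.0 mm^3


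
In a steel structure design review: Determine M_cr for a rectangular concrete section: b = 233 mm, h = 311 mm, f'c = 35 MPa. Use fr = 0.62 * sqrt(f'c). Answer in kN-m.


fr = 0.62 * sqrt(35) = 0.62 * 5.9161 = 3.668 MPa
I = 233 * 311^3 / 12 = 584057818.58 mm^4
y_t = 155.5 mm
M_cr = fr * I / y_t = 3.668 * 584057818.58 / 155.5 N-mm
= 13.7769 kN-m

13.7769 kN-m


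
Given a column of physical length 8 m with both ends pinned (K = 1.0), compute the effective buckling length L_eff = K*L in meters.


L_eff = K * L
= 1.0 * 8
= 8.0 m

8.0 m


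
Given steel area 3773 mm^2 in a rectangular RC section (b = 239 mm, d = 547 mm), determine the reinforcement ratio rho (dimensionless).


rho = As / (b * d)
= 3773 / (239 * 547)
= 3773 / 130733
= 0.02886 (dimensionless)

0.02886 (dimensionless)


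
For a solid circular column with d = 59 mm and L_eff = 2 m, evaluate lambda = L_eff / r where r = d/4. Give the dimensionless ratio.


Radius of gyration r = d / 4 = 59 / 4 = 14.75 mm
L_eff = 2000.0 mm
Slenderness ratio = L / r = 2000.0 / 14.75 = 135.59 (dimensionless)

135.59 (dimensionless)


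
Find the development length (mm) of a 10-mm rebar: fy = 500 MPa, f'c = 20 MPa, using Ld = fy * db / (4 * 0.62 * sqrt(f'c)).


Ld = (fy * db) / (4 * 0.62 * sqrt(f'c))
= (500 * 10) / (4 * 0.62 * sqrt(20))
= 5000 / 11.0909
= 450.82 mm

450.82 mm


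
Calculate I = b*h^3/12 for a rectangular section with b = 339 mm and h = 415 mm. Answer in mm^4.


I = b * h^3 / 12
= 339 * 415^3 / 12
= 339 * 71473375 / 12
= 2019122843.75 mm^4

2019122843.75 mm^4


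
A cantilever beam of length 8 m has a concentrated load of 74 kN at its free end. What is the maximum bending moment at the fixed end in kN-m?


For a cantilever with a point load at the free end:
M_max = P * L = 74 * 8 = 592 kN-m

592 kN-m


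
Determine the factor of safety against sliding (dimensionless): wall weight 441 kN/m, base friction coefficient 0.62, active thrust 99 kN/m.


Resisting force = mu * W = 0.62 * 441 = 273.42 kN/m
FOS = Resisting / Driving = 273.42 / 99
= 2.7618 (dimensionless)

2.7618 (dimensionless)


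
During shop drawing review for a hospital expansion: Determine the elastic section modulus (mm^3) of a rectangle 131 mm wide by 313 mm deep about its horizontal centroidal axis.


S = b * h^2 / 6
= 131 * 313^2 / 6
= 131 * 97969 / 6
= 2138989.83 mm^3

2138989.83 mm^3


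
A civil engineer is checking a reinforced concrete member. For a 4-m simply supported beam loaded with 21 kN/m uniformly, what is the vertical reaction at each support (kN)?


Total load = w * L = 21 * 4 = 84 kN
By symmetry, each reaction R = total / 2 = 84 / 2 = 42.0 kN

42.0 kN


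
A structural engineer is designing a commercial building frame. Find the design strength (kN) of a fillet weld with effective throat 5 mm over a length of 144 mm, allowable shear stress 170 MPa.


Strength = throat * length * allowable stress
= 5 * 144 * 170 N
= 122400 N
= 122.4 kN

122.4 kN


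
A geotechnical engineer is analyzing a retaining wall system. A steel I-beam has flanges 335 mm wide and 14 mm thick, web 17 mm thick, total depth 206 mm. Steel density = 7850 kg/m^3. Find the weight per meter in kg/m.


A_flanges = 2 * 335 * 14 = 9380 mm^2
A_web = (206 - 2 * 14) * 17 = 3026 mm^2
A_total = 9380 + 3026 = 12406 mm^2 = 0.012406 m^2
Weight = rho * A = 7850 * 0.012406 = 97.3871 kg/m

97.3871 kg/m


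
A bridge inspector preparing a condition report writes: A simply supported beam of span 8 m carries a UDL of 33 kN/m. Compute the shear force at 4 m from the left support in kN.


R_A = w * L / 2 = 33 * 8 / 2 = 132.0 kN
V(x) = R_A - w * x = 132.0 - 33 * 4
= 0.0 kN

0.0 kN


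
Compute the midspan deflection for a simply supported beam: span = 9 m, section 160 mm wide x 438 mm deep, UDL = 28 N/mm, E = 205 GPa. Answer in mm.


I = 160 * 438^3 / 12 = 1120368960.0 mm^4
L = 9000.0 mm, w = 28 N/mm, E = 205000.0 MPa
delta = 5 * w * L^4 / (384 * E * I)
= 5 * 28 * 9000.0^4 / (384 * 205000.0 * 1120368960.0)
= 10.4148 mm

10.4148 mm


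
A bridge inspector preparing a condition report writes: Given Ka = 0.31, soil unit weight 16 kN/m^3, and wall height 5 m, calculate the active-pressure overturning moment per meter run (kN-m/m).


Pa = 0.5 * Ka * gamma * H^2
= 0.5 * 0.31 * 16 * 5^2
= 62.0 kN/m
Arm = H / 3 = 5 / 3 = 1.6667 m
Mo = Pa * arm = Pa * H / 3 = 62.0 * 5 / 3 = 103.3333 kN-m/m

103.3333 kN-m/m


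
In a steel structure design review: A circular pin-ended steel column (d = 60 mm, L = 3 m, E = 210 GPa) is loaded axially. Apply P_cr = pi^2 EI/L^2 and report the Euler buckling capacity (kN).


I = pi * d^4 / 64 = 636172.51 mm^4
L = 3000.0 mm
P_cr = pi^2 * E * I / L^2
= 9.8696 * 210000.0 * 636172.51 / 3000.0^2
= 146504.66 N = 146.5047 kN

146.5047 kN


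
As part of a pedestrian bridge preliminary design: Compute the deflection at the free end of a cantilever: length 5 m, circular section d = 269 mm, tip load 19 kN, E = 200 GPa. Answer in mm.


I = pi * d^4 / 64 = pi * 269^4 / 64 = 257027160.69 mm^4
L = 5000.0 mm, P = 19000.0 N, E = 200000.0 MPa
delta = P * L^3 / (3 * E * I)
= 19000.0 * 5000.0^3 / (3 * 200000.0 * 257027160.69)
= 15.4004 mm

15.4004 mm


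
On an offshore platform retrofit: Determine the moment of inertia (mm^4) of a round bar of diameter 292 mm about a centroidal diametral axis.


r = d / 2 = 292 / 2 = 146.0 mm
I = pi * r^4 / 4 = pi * 146.0^4 / 4
= 356862821.2 mm^4

356862821.2 mm^4


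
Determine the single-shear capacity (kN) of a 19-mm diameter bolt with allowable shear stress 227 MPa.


A = pi * d^2 / 4 = pi * 19^2 / 4 = 283.5287 mm^2
V = f_v * A / 1000 = 227 * 283.5287 / 1000
= 64.361 kN

64.361 kN


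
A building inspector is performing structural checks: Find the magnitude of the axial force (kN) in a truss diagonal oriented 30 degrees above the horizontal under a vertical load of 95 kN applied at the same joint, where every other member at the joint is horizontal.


At the joint, only the diagonal has a vertical component, so vertical equilibrium gives:
F * sin(30) = 95
F = 95 / sin(30)
= 95 / 0.5
= 190.0 kN

190.0 kN


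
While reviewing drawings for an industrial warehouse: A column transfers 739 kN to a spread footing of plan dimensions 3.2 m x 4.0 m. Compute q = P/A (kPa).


A = 3.2 * 4.0 = 12.8 m^2
q = P / A = 739 / 12.8
= 57.7344 kPa

57.7344 kPa


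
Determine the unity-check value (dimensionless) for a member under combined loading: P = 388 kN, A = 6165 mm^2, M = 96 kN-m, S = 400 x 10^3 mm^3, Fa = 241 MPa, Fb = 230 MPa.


f_a = P / A = 388000.0 / 6165 = 62.9359 MPa
f_b = M / S = 96000000.0 / 400000.0 = 240.0 MPa
Ratio = f_a / Fa + f_b / Fb
= 62.9359 / 241 + 240.0 / 230
= 1.3046 (dimensionless)

1.3046 (dimensionless)


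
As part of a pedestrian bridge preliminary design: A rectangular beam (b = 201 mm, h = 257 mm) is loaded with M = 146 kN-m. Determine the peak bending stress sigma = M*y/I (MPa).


I = b * h^3 / 12 = 201 * 257^3 / 12 = 284324432.75 mm^4
y = h / 2 = 257 / 2 = 128.5 mm
M = 146 kN-m = 146000000.0 N-mm
sigma = M * y / I = 146000000.0 * 128.5 / 284324432.75
= 65.98 MPa

65.98 MPa


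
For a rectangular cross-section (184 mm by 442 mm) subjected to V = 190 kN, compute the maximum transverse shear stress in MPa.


A = b * h = 184 * 442 = 81328 mm^2
V = 190 kN = 190000.0 N
tau_max = 1.5 * V / A = 1.5 * 190000.0 / 81328
= 3.5043 MPa

3.5043 MPa


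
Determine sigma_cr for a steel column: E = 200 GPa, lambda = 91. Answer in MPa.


sigma_cr = pi^2 * E / lambda^2
= 9.8696 * 200000.0 / 91^2
= 9.8696 * 200000.0 / 8281
= 238.3675 MPa

238.3675 MPa


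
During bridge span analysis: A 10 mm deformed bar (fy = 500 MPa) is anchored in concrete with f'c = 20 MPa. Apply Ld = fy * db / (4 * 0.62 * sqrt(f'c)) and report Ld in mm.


Ld = (fy * db) / (4 * 0.62 * sqrt(f'c))
= (500 * 10) / (4 * 0.62 * sqrt(20))
= 5000 / 11.0909
= 450.82 mm

450.82 mm


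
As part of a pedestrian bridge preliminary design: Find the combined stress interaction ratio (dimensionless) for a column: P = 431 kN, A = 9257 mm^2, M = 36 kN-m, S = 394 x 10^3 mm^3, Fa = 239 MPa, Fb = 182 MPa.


f_a = P / A = 431000.0 / 9257 = 46.5594 MPa
f_b = M / S = 36000000.0 / 394000.0 = 91.3706 MPa
Ratio = f_a / Fa + f_b / Fb
= 46.5594 / 239 + 91.3706 / 182
= 0.6968 (dimensionless)

0.6968 (dimensionless)


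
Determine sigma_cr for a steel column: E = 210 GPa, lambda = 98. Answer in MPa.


sigma_cr = pi^2 * E / lambda^2
= 9.8696 * 210000.0 / 98^2
= 9.8696 * 210000.0 / 9604
= 215.8077 MPa

215.8077 MPa


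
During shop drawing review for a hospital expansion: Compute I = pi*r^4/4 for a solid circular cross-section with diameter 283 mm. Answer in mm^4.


r = d / 2 = 283 / 2 = 141.5 mm
I = pi * r^4 / 4 = pi * 141.5^4 / 4
= 314858658.55 mm^4

314858658.55 mm^4


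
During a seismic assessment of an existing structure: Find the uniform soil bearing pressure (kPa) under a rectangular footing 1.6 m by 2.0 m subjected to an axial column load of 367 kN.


A = 1.6 * 2.0 = 3.2 m^2
q = P / A = 367 / 3.2
= 114.6875 kPa

114.6875 kPa


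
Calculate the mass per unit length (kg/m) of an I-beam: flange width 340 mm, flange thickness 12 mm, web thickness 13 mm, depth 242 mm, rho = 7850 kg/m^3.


A_flanges = 2 * 340 * 12 = 8160 mm^2
A_web = (242 - 2 * 12) * 13 = 2834 mm^2
A_total = 8160 + 2834 = 10994 mm^2 = 0.010994 m^2
Weight = rho * A = 7850 * 0.010994 = 86.3029 kg/m

86.3029 kg/m


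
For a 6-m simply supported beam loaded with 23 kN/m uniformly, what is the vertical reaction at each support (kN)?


Total load = w * L = 23 * 6 = 138 kN
By symmetry, each reaction R = total / 2 = 138 / 2 = 69.0 kN

69.0 kN


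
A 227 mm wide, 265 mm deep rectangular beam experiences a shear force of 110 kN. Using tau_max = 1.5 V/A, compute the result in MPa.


A = b * h = 227 * 265 = 60155 mm^2
V = 110 kN = 110000.0 N
tau_max = 1.5 * V / A = 1.5 * 110000.0 / 60155
= 2.7429 MPa

2.7429 MPa


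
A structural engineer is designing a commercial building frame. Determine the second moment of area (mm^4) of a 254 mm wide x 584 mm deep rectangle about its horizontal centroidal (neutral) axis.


I = b * h^3 / 12
= 254 * 584^3 / 12
= 254 * 199176704 / 12
= 4215906901.33 mm^4

4215906901.33 mm^4


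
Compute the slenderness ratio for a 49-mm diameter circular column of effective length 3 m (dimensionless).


Radius of gyration r = d / 4 = 49 / 4 = 12.25 mm
L_eff = 3000.0 mm
Slenderness ratio = L / r = 3000.0 / 12.25 = 244.9 (dimensionless)

244.9 (dimensionless)


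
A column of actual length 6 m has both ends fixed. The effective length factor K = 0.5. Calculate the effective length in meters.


L_eff = K * L
= 0.5 * 6
= 3.0 m

3.0 m


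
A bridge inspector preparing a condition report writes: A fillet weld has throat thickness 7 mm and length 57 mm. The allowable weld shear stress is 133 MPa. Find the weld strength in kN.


Strength = throat * length * allowable stress
= 7 * 57 * 133 N
= 53067 N
= 53.07 kN

53.07 kN


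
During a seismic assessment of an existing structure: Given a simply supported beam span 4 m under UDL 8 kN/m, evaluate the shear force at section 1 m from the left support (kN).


R_A = w * L / 2 = 8 * 4 / 2 = 16.0 kN
V(x) = R_A - w * x = 16.0 - 8 * 1
= 8.0 kN

8.0 kN


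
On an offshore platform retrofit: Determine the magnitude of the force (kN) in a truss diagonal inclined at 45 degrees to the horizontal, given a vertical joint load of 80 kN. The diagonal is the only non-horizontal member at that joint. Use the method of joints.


At the joint, only the diagonal has a vertical component, so vertical equilibrium gives:
F * sin(45) = 80
F = 80 / sin(45)
= 80 / 0.707107
= 113.14 kN

113.14 kN


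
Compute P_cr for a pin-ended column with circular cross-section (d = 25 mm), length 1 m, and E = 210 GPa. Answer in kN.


I = pi * d^4 / 64 = 19174.76 mm^4
L = 1000.0 mm
P_cr = pi^2 * E * I / L^2
= 9.8696 * 210000.0 * 19174.76 / 1000.0^2
= 39741.93 N = 39.7419 kN

39.7419 kN


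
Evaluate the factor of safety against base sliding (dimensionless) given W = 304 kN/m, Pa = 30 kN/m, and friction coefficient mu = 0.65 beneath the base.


Resisting force = mu * W = 0.65 * 304 = 197.6 kN/m
FOS = Resisting / Driving = 197.6 / 30
= 6.5867 (dimensionless)

6.5867 (dimensionless)


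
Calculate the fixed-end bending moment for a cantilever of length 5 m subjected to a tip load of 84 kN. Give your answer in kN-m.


For a cantilever with a point load at the free end:
M_max = P * L = 84 * 5 = 420 kN-m

420 kN-m


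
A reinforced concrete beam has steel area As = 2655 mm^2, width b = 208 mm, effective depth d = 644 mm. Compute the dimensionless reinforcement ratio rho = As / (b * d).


rho = As / (b * d)
= 2655 / (208 * 644)
= 2655 / 133952
= 0.019821 (dimensionless)

0.019821 (dimensionless)


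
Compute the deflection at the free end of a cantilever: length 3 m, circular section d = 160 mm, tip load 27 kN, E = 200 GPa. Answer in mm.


I = pi * d^4 / 64 = pi * 160^4 / 64 = 32169908.77 mm^4
L = 3000.0 mm, P = 27000.0 N, E = 200000.0 MPa
delta = P * L^3 / (3 * E * I)
= 27000.0 * 3000.0^3 / (3 * 200000.0 * 32169908.77)
= 37.7682 mm

37.7682 mm


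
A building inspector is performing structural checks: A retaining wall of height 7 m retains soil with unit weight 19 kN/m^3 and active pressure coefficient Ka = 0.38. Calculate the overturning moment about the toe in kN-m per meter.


Pa = 0.5 * Ka * gamma * H^2
= 0.5 * 0.38 * 19 * 7^2
= 176.89 kN/m
Arm = H / 3 = 7 / 3 = 2.3333 m
Mo = Pa * arm = Pa * H / 3 = 176.89 * 7 / 3 = 412.7433 kN-m/m

412.7433 kN-m/m


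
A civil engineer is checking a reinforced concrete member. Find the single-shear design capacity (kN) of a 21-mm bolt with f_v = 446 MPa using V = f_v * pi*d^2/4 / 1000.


A = pi * d^2 / 4 = pi * 21^2 / 4 = 346.3606 mm^2
V = f_v * A / 1000 = 446 * 346.3606 / 1000
= 154.4768 kN

154.4768 kN


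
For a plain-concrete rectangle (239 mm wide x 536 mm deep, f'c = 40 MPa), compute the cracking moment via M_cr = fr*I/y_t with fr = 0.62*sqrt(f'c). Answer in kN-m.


fr = 0.62 * sqrt(40) = 0.62 * 6.3246 = 3.9212 MPa
I = 239 * 536^3 / 12 = 3066980565.33 mm^4
y_t = 268.0 mm
M_cr = fr * I / y_t = 3.9212 * 3066980565.33 / 268.0 N-mm
= 44.8743 kN-m

44.8743 kN-m


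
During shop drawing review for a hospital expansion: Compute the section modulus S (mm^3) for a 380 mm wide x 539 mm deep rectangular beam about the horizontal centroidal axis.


S = b * h^2 / 6
= 380 * 539^2 / 6
= 380 * 290521 / 6
= 18399663.33 mm^3

18399663.33 mm^3


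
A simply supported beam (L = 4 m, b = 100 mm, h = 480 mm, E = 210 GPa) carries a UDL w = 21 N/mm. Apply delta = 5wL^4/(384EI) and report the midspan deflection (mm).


I = 100 * 480^3 / 12 = 921600000.0 mm^4
L = 4000.0 mm, w = 21 N/mm, E = 210000.0 MPa
delta = 5 * w * L^4 / (384 * E * I)
= 5 * 21 * 4000.0^4 / (384 * 210000.0 * 921600000.0)
= 0.3617 mm

0.3617 mm


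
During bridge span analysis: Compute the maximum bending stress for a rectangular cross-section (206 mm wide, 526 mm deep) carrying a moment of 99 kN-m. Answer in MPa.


I = b * h^3 / 12 = 206 * 526^3 / 12 = 2498292054.67 mm^4
y = h / 2 = 526 / 2 = 263.0 mm
M = 99 kN-m = 99000000.0 N-mm
sigma = M * y / I = 99000000.0 * 263.0 / 2498292054.67
= 10.42 MPa

10.42 MPa


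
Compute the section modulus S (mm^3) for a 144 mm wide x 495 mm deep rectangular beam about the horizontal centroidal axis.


S = b * h^2 / 6
= 144 * 495^2 / 6
= 144 * 245025 / 6
= 5880600.0 mm^3

5880600.0 mm^3


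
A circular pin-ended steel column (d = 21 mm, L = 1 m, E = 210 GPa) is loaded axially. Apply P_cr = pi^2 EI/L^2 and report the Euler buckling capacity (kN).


I = pi * d^4 / 64 = 9546.56 mm^4
L = 1000.0 mm
P_cr = pi^2 * E * I / L^2
= 9.8696 * 210000.0 * 9546.56 / 1000.0^2
= 19786.37 N = 19.7864 kN

19.7864 kN


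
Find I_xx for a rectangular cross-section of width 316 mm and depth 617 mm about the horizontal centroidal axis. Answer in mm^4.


I = b * h^3 / 12
= 316 * 617^3 / 12
= 316 * 234885113 / 12
= 6185307975.67 mm^4

6185307975.67 mm^4


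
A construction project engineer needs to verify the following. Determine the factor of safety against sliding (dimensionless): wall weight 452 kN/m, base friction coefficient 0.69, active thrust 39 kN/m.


Resisting force = mu * W = 0.69 * 452 = 311.88 kN/m
FOS = Resisting / Driving = 311.88 / 39
= 7.9969 (dimensionless)

7.9969 (dimensionless)


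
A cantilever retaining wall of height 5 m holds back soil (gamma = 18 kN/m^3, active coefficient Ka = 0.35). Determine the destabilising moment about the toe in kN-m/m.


Pa = 0.5 * Ka * gamma * H^2
= 0.5 * 0.35 * 18 * 5^2
= 78.75 kN/m
Arm = H / 3 = 5 / 3 = 1.6667 m
Mo = Pa * arm = Pa * H / 3 = 78.75 * 5 / 3 = 131.25 kN-m/m

131.25 kN-m/m


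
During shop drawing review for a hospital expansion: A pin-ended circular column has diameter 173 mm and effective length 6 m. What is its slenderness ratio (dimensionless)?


Radius of gyration r = d / 4 = 173 / 4 = 43.25 mm
L_eff = 6000.0 mm
Slenderness ratio = L / r = 6000.0 / 43.25 = 138.73 (dimensionless)

138.73 (dimensionless)


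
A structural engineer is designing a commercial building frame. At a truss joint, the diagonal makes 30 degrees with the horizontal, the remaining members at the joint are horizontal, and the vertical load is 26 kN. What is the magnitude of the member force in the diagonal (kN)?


At the joint, only the diagonal has a vertical component, so vertical equilibrium gives:
F * sin(30) = 26
F = 26 / sin(30)
= 26 / 0.5
= 52.0 kN

52.0 kN


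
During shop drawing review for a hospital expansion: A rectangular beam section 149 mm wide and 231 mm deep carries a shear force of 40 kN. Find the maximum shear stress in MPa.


A = b * h = 149 * 231 = 34419 mm^2
V = 40 kN = 40000.0 N
tau_max = 1.5 * V / A = 1.5 * 40000.0 / 34419
= 1.7432 MPa

1.7432 MPa


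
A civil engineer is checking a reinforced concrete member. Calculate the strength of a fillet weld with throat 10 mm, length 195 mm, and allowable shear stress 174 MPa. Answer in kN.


Strength = throat * length * allowable stress
= 10 * 195 * 174 N
= 339300 N
= 339.3 kN

339.3 kN


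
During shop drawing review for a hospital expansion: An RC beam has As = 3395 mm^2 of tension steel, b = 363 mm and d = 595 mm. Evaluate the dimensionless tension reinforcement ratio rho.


rho = As / (b * d)
= 3395 / (363 * 595)
= 3395 / 215985
= 0.015719 (dimensionless)

0.015719 (dimensionless)


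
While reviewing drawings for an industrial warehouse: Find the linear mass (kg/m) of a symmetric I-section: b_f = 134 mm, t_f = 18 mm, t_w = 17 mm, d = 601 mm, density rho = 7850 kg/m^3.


A_flanges = 2 * 134 * 18 = 4824 mm^2
A_web = (601 - 2 * 18) * 17 = 9605 mm^2
A_total = 4824 + 9605 = 14429 mm^2 = 0.014429 m^2
Weight = rho * A = 7850 * 0.014429 = 113.2677 kg/m

113.2677 kg/m


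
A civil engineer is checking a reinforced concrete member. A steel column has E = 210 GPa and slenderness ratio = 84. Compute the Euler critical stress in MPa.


sigma_cr = pi^2 * E / lambda^2
= 9.8696 * 210000.0 / 84^2
= 9.8696 * 210000.0 / 7056
= 293.7382 MPa

293.7382 MPa


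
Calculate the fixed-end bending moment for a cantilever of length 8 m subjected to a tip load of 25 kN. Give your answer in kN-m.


For a cantilever with a point load at the free end:
M_max = P * L = 25 * 8 = 200 kN-m

200 kN-m


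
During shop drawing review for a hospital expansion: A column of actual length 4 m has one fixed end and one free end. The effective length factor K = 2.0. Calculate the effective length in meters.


L_eff = K * L
= 2.0 * 4
= 8.0 m

8.0 m


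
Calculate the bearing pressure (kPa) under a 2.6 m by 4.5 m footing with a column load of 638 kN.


A = 2.6 * 4.5 = 11.7 m^2
q = P / A = 638 / 11.7
= 54.5299 kPa

54.5299 kPa


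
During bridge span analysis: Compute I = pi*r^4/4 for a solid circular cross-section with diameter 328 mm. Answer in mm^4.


r = d / 2 = 328 / 2 = 164.0 mm
I = pi * r^4 / 4 = pi * 164.0^4 / 4
= 568152959.9 mm^4

568152959.9 mm^4
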